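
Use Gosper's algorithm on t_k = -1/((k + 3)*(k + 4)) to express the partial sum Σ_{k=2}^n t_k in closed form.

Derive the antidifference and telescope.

S(n) = (1 - n)/(5*(n + 4))

Step 1: r(k) = (k + 3)/(k + 5).
Factor: A=k + 3; B=k + 5; C=1.
f must satisfy (k + 3)·f(k+1) − (k + 4)·f(k) = 1.
deg f ≤ 1 (via 1,1,0).
Coefficient equations give f(k) = k/3.
R(k) = B(k−1)·f(k)/C(k) = k*(k + 4)/3; s_k = R·t_k = -k/(3*k + 9).
Δs = -1/(k**2 + 7*k + 12), as required.
Evaluate: s_(n+1) = (-n - 1)/(3*(n + 4)); subtract s_(2) = -2/15 ⇒ S(n) = (1 - n)/(5*(n + 4)).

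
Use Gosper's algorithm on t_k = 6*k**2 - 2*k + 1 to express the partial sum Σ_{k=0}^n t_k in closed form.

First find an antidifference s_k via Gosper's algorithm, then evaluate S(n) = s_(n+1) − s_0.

t_(k+1)/t_k = (6*k**2 + 10*k + 5)/(6*k**2 - 2*k + 1).
Normal form (A,B,C) = (1, 1, k**2 - k/3 + 1/6).
Set up (1)·f(k+1) − (1)·f(k) − (k**2 - k/3 + 1/6) = 0.
Bound: deg f ≤ 3.
A polynomial solution: f(k) = k*(2*k**2 - 4*k + 3)/6.
Then R = B(k−1)f/C = k*(2*k**2 - 4*k + 3)/(6*k**2 - 2*k + 1), so s_k = R(k)·t_k = k*(2*k**2 - 4*k + 3).
Check: Δs_k = 6*k**2 - 2*k + 1. ✓
Σ_(k=0)^n t_k = s_(n+1) − s_(0) = (2*n**3 + 2*n**2 + n + 1) − (0), i.e. 2*n**3 + 2*n**2 + n + 1.

S(n) = 2*n**3 + 2*n**2 + n + 1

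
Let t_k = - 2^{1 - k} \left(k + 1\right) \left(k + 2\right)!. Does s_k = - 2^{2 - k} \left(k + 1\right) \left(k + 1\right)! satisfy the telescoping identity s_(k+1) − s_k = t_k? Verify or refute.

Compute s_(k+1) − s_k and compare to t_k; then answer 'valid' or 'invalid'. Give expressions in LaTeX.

Invalid: residual 2^{1 - k} k \left(k + 1\right)! ≠ 0.

s_(k+1) = -2**(1 - k)*(k + 2)*factorial(k + 2)
s_(k+1) − s_k = -2**(1 - k)*(k**2 + 2*k + 2)*factorial(k + 1)
(s_(k+1) − s_k) − t_k = 2**(1 - k)*k*factorial(k + 1)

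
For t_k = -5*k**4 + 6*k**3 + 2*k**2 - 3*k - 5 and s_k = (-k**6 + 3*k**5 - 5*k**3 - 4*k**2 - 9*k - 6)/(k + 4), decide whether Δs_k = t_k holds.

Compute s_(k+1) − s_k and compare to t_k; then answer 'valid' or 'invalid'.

s_(k+1) = (-k**6 - 3*k**5 + 5*k**3 - 4*k**2 - 23*k - 22)/(k + 5)
s_(k+1) − s_k = (-5*k**6 - 27*k**5 + 10*k**4 + 45*k**3 - 10*k**2 - 63*k - 58)/(k**2 + 9*k + 20)
(s_(k+1) − s_k) − t_k = 6*(2*k**5 + 9*k**4 - 15*k**3 - 3*k**2 + 7*k + 7)/(k**2 + 9*k + 20)

Invalid: residual 6*(2*k**5 + 9*k**4 - 15*k**3 - 3*k**2 + 7*k + 7)/(k**2 + 9*k + 20) ≠ 0.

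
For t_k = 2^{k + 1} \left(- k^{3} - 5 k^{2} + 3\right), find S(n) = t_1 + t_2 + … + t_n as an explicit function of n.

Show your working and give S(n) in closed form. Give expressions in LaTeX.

S(n) = - 4 \cdot 2^{n} n^{3} - 8 \cdot 2^{n} n^{2} + 4 \cdot 2^{n} n + 4 \cdot 2^{n} - 4

Ratio r(k) = 2*((k + 1)**3 + 5*(k + 1)**2 - 3)/(k**3 + 5*k**2 - 3).
A = 2, B = 1, C = k**3 + 5*k**2 - 3.
Solve (2)·f(k+1) − (1)·f(k) = k**3 + 5*k**2 - 3.
d = 3 from the (0,0,3) case.
A polynomial solution: f(k) = k**3 - k**2 - 2*k + 1.
Then R = B(k−1)f/C = (k**3 - k**2 - 2*k + 1)/(k**3 + 5*k**2 - 3), so s_k = R(k)·t_k = 2**(k + 1)*(-k**3 + k**2 + 2*k - 1).
s_(k+1) − s_k = 2**(k + 1)*(-k**3 - 5*k**2 + 3) = t_k.
Evaluate: s_(n+1) = 2**(n + 2)*(-n**3 - 2*n**2 + n + 1); subtract s_(1) = 4 ⇒ S(n) = -4*2**n*n**3 - 8*2**n*n**2 + 4*2**n*n + 4*2**n - 4.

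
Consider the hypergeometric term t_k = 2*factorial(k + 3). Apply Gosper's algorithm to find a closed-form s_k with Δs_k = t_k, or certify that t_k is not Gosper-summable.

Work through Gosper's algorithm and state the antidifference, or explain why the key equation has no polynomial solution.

Compute t_(k+1)/t_k: get k + 4.
Take A(k)=k + 4, B(k)=1, C(k)=1.
f must satisfy (k + 4)·f(k+1) − (1)·f(k) = 1.
deg f ≤ -1 (via 1,0,0).
deg f ≤ -1 is impossible — no certificate.

none (Gosper's algorithm certifies no s_k)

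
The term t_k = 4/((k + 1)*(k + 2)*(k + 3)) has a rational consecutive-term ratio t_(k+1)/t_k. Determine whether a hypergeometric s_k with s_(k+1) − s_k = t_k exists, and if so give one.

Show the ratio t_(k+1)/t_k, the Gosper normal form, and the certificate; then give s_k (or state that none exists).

s_k = k*(k + 3)/((k + 1)*(k + 2))

Compute t_(k+1)/t_k: get (k + 1)/(k + 4).
So A=k + 1 and B=k + 4, with C=1.
Key eq: (k + 1)·f(k+1) = (k + 3)·f(k) + (1).
d = 2 from the (1,1,0) case.
A polynomial solution: f(k) = k*(k + 3)/4.
R(k) = B(k−1)·f(k)/C(k) = k*(k + 3)**2/4; s_k = R·t_k = k*(k + 3)/((k + 1)*(k + 2)).
Δs = 4/(k**3 + 6*k**2 + 11*k + 6), as required.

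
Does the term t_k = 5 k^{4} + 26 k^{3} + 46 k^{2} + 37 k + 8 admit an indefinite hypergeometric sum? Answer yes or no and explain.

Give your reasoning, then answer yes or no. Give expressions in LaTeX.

The ratio is (5*k**4 + 46*k**3 + 154*k**2 + 227*k + 122)/(5*k**4 + 26*k**3 + 46*k**2 + 37*k + 8).
Gosper form: A/B · C(k+1)/C(k) with A=1, B=1, C=k**4 + 26*k**3/5 + 46*k**2/5 + 37*k/5 + 8/5.
Key eq: (1)·f(k+1) = (1)·f(k) + (k**4 + 26*k**3/5 + 46*k**2/5 + 37*k/5 + 8/5).
Bound: deg f ≤ 5.
Solving with deg f ≤ 5: f(k) = k*(k + 3)*(k**3 + k**2 + k - 1)/5.
Certificate R = B(k−1)f/C = k*(k + 3)*(k**3 + k**2 + k - 1)/(5*k**4 + 26*k**3 + 46*k**2 + 37*k + 8) gives s_k = k*(k**4 + 4*k**3 + 4*k**2 + 2*k - 3).
Verify: 5*k**4 + 26*k**3 + 46*k**2 + 37*k + 8 matches t_k.

Yes. s_k = k \left(k^{4} + 4 k^{3} + 4 k^{2} + 2 k - 3\right).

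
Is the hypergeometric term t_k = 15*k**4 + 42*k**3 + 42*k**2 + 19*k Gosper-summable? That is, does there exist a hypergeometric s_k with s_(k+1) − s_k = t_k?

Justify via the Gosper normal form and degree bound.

Ratio r(k) = (15*k**4 + 102*k**3 + 258*k**2 + 289*k + 118)/(k*(15*k**3 + 42*k**2 + 42*k + 19)).
So A=1 and B=1, with C=k**4 + 14*k**3/5 + 14*k**2/5 + 19*k/15.
Solve (1)·f(k+1) − (1)·f(k) = k**4 + 14*k**3/5 + 14*k**2/5 + 19*k/15.
Bound: deg f ≤ 5.
Solve for f: f(k) = k*(k - 1)*(3*k**3 + 6*k**2 + 4*k + 3)/15 (degree 5 ≤ 5).
So s_k = (B(k−1)f/C)·t_k = ((k - 1)*(3*k**3 + 6*k**2 + 4*k + 3)/(15*k**3 + 42*k**2 + 42*k + 19))·t_k = k*(3*k**4 + 3*k**3 - 2*k**2 - k - 3).
s_(k+1) − s_k = k*(15*k**3 + 42*k**2 + 42*k + 19) = t_k.

Yes. s_k = k*(3*k**4 + 3*k**3 - 2*k**2 - k - 3).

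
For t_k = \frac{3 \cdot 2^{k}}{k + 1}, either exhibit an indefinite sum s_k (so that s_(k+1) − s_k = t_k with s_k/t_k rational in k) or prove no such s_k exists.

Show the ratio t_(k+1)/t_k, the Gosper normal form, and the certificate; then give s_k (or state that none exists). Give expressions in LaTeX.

r(k) = 2*(k + 1)/(k + 2) after simplifying.
Factor: A=2*k + 2; B=k + 2; C=1.
f must satisfy (2*k + 2)·f(k+1) − (k + 1)·f(k) = 1.
d = -1 from the (1,1,0) case.
Bound -1 < 0, so the key equation has no polynomial solution.

none (Gosper's algorithm certifies no s_k)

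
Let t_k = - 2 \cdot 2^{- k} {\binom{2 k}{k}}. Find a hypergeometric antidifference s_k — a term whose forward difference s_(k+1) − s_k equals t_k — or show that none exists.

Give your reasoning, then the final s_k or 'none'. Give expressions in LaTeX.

not Gosper-summable; s_k does not exist

The ratio is (2*k + 1)/(k + 1).
Take A(k)=2*k + 1, B(k)=k + 1, C(k)=1.
Key eq: (2*k + 1)·f(k+1) = (k)·f(k) + (1).
From deg A=1, deg B=1, deg C=0: d=-1.
Negative degree bound (-1): no f exists, t_k not Gosper-summable.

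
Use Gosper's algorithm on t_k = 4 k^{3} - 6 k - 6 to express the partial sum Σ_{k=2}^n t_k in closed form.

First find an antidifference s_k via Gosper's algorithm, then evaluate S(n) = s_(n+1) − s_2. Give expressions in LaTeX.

S(n) = n^{4} + 2 n^{3} - 2 n^{2} - 9 n + 8

Compute t_(k+1)/t_k: get (3*k - 2*(k + 1)**3 + 6)/(-2*k**3 + 3*k + 3).
Factor: A=1; B=1; C=k**3 - 3*k/2 - 3/2.
Need (1)·f(k+1) − (1)·f(k) = k**3 - 3*k/2 - 3/2.
Degrees (0,0,3) ⇒ d ≤ 4.
Solve for f: f(k) = k*(k - 3)*(k**2 + k + 1)/4 (degree 4 ≤ 4).
Certificate R = B(k−1)f/C = k*(k - 3)*(k**2 + k + 1)/(2*(2*k**3 - 3*k - 3)) gives s_k = k*(k**3 - 2*k**2 - 2*k - 3).
Check: Δs_k = 4*k**3 - 6*k - 6. ✓
Evaluate: s_(n+1) = n**4 + 2*n**3 - 2*n**2 - 9*n - 6; subtract s_(2) = -14 ⇒ S(n) = n**4 + 2*n**3 - 2*n**2 - 9*n + 8.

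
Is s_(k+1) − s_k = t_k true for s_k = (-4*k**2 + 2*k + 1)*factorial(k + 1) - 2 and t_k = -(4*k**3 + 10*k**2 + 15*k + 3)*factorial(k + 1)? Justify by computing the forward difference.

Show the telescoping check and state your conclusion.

s_(k+1) = (2*k - 4*(k + 1)**2 + 3)*factorial(k + 2) - 2
s_(k+1) − s_k = -(4*k**3 + 10*k**2 + 15*k + 3)*factorial(k + 1)
(s_(k+1) − s_k) − t_k = 0

Valid: the claim telescopes to t_k.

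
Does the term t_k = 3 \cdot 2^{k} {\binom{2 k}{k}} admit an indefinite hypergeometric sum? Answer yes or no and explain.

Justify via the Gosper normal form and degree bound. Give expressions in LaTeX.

t_(k+1)/t_k = 4*(2*k + 1)/(k + 1).
Factor: A=8*k + 4; B=k + 1; C=1.
Solve (8*k + 4)·f(k+1) − (k)·f(k) = 1.
d = -1 from the (1,1,0) case.
Bound -1 < 0, so the key equation has no polynomial solution.

No — negative degree bound, so no certificate f.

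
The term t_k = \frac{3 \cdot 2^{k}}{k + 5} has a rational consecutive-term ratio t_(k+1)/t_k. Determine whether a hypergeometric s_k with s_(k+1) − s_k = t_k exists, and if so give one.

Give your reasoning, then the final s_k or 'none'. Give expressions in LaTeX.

none (Gosper's algorithm certifies no s_k)

Ratio r(k) = 2*(k + 5)/(k + 6).
Factor: A=2*k + 10; B=k + 6; C=1.
Set up (2*k + 10)·f(k+1) − (k + 5)·f(k) − (1) = 0.
deg f ≤ -1 (via 1,1,0).
Negative degree bound (-1): no f exists, t_k not Gosper-summable.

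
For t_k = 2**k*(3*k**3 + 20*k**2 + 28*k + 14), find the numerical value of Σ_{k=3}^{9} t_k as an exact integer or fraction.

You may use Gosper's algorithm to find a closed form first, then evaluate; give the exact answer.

Ratio r(k) = 2*(3*k**3 + 29*k**2 + 77*k + 65)/(3*k**3 + 20*k**2 + 28*k + 14).
So A=2 and B=1, with C=k**3 + 20*k**2/3 + 28*k/3 + 14/3.
Solve (2)·f(k+1) − (1)·f(k) = k**3 + 20*k**2/3 + 28*k/3 + 14/3.
Bound: deg f ≤ 3.
A polynomial solution: f(k) = k*(3*k**2 + 2*k + 2)/3.
Get s_k = R·t_k = 2**k*k*(3*k**2 + 2*k + 2) with R(k) = B(k−1)f(k)/C(k) = k*(3*k**2 + 2*k + 2)/(3*k**3 + 20*k**2 + 28*k + 14).
Verify: 2**k*(3*k**3 + 20*k**2 + 28*k + 14) matches t_k.
Σ_(k=3)^(9) t_k = s_(10) − s_(3) = 3297280 − (840) = 3296440.

Σ = 3296440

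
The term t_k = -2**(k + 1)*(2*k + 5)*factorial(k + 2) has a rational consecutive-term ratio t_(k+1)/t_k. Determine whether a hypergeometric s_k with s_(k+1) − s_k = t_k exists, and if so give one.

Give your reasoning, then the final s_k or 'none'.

s_k = -2**(k + 1)*factorial(k + 2)

The ratio is 2*(k + 3)*(2*k + 7)/(2*k + 5).
Take A(k)=2*k + 6, B(k)=1, C(k)=k + 5/2.
f must satisfy (2*k + 6)·f(k+1) − (1)·f(k) = k + 5/2.
From deg A=1, deg B=0, deg C=1: d=0.
Coefficient equations give f(k) = 1/2.
Then R = B(k−1)f/C = 1/(2*k + 5), so s_k = R(k)·t_k = -2**(k + 1)*factorial(k + 2).
Δs = -2**(k + 1)*(2*k + 5)*factorial(k + 2), as required.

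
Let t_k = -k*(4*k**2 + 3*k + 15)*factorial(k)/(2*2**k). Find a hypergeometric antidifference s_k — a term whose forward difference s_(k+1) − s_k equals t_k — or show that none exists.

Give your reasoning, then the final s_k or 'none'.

s_k = -(4*k**2 - k + 3)*factorial(k)/2**k

Ratio r(k) = (k + 1)**2*(3*k + 4*(k + 1)**2 + 18)/(2*k*(4*k**2 + 3*k + 15)).
A = k/2 + 1/2, B = 1, C = k**3 + 3*k**2/4 + 15*k/4.
f must satisfy (k/2 + 1/2)·f(k+1) − (1)·f(k) = k**3 + 3*k**2/4 + 15*k/4.
From deg A=1, deg B=0, deg C=3: d=2.
Match coefficients ⇒ f(k) = (4*k**2 - k + 3)/2.
So s_k = (B(k−1)f/C)·t_k = (2*(4*k**2 - k + 3)/(k*(4*k**2 + 3*k + 15)))·t_k = -(4*k**2 - k + 3)*factorial(k)/2**k.
s_(k+1) − s_k = -k*(4*k**2 + 3*k + 15)*factorial(k)/(2*2**k) = t_k.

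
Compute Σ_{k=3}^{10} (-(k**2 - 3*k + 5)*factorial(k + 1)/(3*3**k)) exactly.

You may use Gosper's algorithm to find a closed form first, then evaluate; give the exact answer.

Σ = -15769600/729

The ratio is (k**3 + k**2 + k + 6)/(3*(k**2 - 3*k + 5)).
A = k/3 + 2/3, B = 1, C = k**2 - 3*k + 5.
Set up (k/3 + 2/3)·f(k+1) − (1)·f(k) − (k**2 - 3*k + 5) = 0.
Degrees (1,0,2) ⇒ d ≤ 1.
Solving with deg f ≤ 1: f(k) = 3*(k - 3).
Certificate R = B(k−1)f/C = 3*(k - 3)/(k**2 - 3*k + 5) gives s_k = -(k - 3)*factorial(k + 1)/3**k.
Δs = -(k**2 - 3*k + 5)*factorial(k + 1)/(3*3**k), as required.
Evaluate s at k=11 and k=3: -15769600/729 and 0; difference -15769600/729.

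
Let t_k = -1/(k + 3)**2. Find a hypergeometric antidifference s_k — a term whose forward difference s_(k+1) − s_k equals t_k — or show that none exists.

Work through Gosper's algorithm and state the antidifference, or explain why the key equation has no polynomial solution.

none — t_k is not Gosper-summable

t_(k+1)/t_k = (k + 3)**2/(k + 4)**2.
Normal form (A,B,C) = (k**2 + 6*k + 9, k**2 + 8*k + 16, 1).
Key eq: (k**2 + 6*k + 9)·f(k+1) = (k**2 + 6*k + 9)·f(k) + (1).
Degrees (2,2,0) ⇒ d ≤ 0.
Write f(k) = c0. Then LHS − RHS = -1, requiring -1 = 0: contradictory. No certificate.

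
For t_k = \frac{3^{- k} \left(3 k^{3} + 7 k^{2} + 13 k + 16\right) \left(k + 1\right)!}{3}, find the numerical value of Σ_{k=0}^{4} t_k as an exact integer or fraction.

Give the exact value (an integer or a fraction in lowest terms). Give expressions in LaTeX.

Compute t_(k+1)/t_k: get (3*k**4 + 22*k**3 + 68*k**2 + 111*k + 78)/(3*(3*k**3 + 7*k**2 + 13*k + 16)).
Factor: A=k/3 + 2/3; B=1; C=k**3 + 7*k**2/3 + 13*k/3 + 16/3.
f must satisfy (k/3 + 2/3)·f(k+1) − (1)·f(k) = k**3 + 7*k**2/3 + 13*k/3 + 16/3.
d = 2 from the (1,0,3) case.
Solving with deg f ≤ 2: f(k) = 3*k**2 + 4*k - 2.
So s_k = (B(k−1)f/C)·t_k = (3*(3*k**2 + 4*k - 2)/(3*k**3 + 7*k**2 + 13*k + 16))·t_k = (3*k**2 + 4*k - 2)*factorial(k + 1)/3**k.
Δs = (3*k**3 + 7*k**2 + 13*k + 16)*factorial(k + 1)/(3*3**k), as required.
Sum = s_(5) − s_(0); s_(5) = 2480/9, s_(0) = -2 ⇒ 2498/9.

Σ = 2498/9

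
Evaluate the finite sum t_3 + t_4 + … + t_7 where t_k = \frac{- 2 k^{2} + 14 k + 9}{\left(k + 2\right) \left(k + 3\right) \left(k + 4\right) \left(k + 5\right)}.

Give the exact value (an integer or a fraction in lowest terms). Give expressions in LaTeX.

Ratio r(k) = (k + 2)*(14*k - 2*(k + 1)**2 + 23)/((k + 6)*(-2*k**2 + 14*k + 9)).
Take A(k)=k + 2, B(k)=k + 6, C(k)=k**2 - 7*k - 9/2.
Need (k + 2)·f(k+1) − (k + 5)·f(k) = k**2 - 7*k - 9/2.
Bound: deg f ≤ 3.
Coefficient equations give f(k) = -k*(k**2 + 25*k + 10)/16.
Certificate R = B(k−1)f/C = -k*(k + 5)*(k**2 + 25*k + 10)/(8*(2*k**2 - 14*k - 9)) gives s_k = k*(k**2 + 25*k + 10)/(8*(k + 2)*(k + 3)*(k + 4)).
Check: Δs_k = (-2*k**2 + 14*k + 9)/(k**4 + 14*k**3 + 71*k**2 + 154*k + 120). ✓
Sum = s_(8) − s_(3); s_(8) = 137/660, s_(3) = 47/280 ⇒ 367/9240.

Σ = 367/9240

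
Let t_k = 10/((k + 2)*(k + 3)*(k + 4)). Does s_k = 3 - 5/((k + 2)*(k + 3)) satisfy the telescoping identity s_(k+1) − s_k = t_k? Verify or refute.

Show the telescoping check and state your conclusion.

valid; difference matches t_k

s_(k+1) = 3 - 5/((k + 3)*(k + 4))
s_(k+1) − s_k = 10/(k**3 + 9*k**2 + 26*k + 24)
(s_(k+1) − s_k) − t_k = 0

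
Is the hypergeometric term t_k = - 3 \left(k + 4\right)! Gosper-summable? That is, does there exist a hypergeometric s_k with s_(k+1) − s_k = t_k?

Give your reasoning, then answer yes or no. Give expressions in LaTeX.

No; the degree bound rules out any f.

r(k) = k + 5 after simplifying.
So A=k + 5 and B=1, with C=1.
Need (k + 5)·f(k+1) − (1)·f(k) = 1.
Bound: deg f ≤ -1.
Negative degree bound (-1): no f exists, t_k not Gosper-summable.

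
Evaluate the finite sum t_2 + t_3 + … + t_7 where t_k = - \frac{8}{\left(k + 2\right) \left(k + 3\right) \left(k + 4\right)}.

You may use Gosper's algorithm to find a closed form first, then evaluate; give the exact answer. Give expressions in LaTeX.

Step 1: r(k) = (k + 2)/(k + 5).
Normal form (A,B,C) = (k + 2, k + 5, 1).
Need (k + 2)·f(k+1) − (k + 4)·f(k) = 1.
From deg A=1, deg B=1, deg C=0: d=2.
Match coefficients ⇒ f(k) = k*(k + 5)/12.
Then R = B(k−1)f/C = k*(k + 4)*(k + 5)/12, so s_k = R(k)·t_k = 2*k*(-k - 5)/(3*(k + 2)*(k + 3)).
Check: Δs_k = -8/(k**3 + 9*k**2 + 26*k + 24). ✓
Σ_(k=2)^(7) t_k = s_(8) − s_(2) = -104/165 − (-7/15) = -9/55.

Σ = -9/55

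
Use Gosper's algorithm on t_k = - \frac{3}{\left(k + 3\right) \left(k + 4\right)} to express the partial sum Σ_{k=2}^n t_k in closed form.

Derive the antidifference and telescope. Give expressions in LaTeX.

S(n) = \frac{3 \left(1 - n\right)}{5 \left(n + 4\right)}

The ratio is (k + 3)/(k + 5).
Gosper form: A/B · C(k+1)/C(k) with A=k + 3, B=k + 5, C=1.
Set up (k + 3)·f(k+1) − (k + 4)·f(k) − (1) = 0.
Bound: deg f ≤ 1.
A polynomial solution: f(k) = k/3.
R(k) = B(k−1)·f(k)/C(k) = k*(k + 4)/3; s_k = R·t_k = -k/(k + 3).
s_(k+1) − s_k = -3/(k**2 + 7*k + 12) = t_k.
Telescope: S(n) = s_(n+1) − s_(2) = (-n - 1)/(n + 4) − (-2/5) = 3*(1 - n)/(5*(n + 4)).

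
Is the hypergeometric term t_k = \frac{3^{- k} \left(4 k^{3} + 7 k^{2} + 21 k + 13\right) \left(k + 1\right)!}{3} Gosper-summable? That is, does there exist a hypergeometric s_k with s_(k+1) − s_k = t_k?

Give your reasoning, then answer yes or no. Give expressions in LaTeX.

Yes. s_k = 3^{- k} \left(4 k^{2} + 3 k + 1\right) \left(k + 1\right)!.

t_(k+1)/t_k = (4*k**4 + 27*k**3 + 85*k**2 + 139*k + 90)/(3*(4*k**3 + 7*k**2 + 21*k + 13)).
Take A(k)=k/3 + 2/3, B(k)=1, C(k)=k**3 + 7*k**2/4 + 21*k/4 + 13/4.
Key eq: (k/3 + 2/3)·f(k+1) = (1)·f(k) + (k**3 + 7*k**2/4 + 21*k/4 + 13/4).
From deg A=1, deg B=0, deg C=3: d=2.
Solve for f: f(k) = 3*(4*k**2 + 3*k + 1)/4 (degree 2 ≤ 2).
So s_k = (B(k−1)f/C)·t_k = (3*(4*k**2 + 3*k + 1)/(4*k**3 + 7*k**2 + 21*k + 13))·t_k = (4*k**2 + 3*k + 1)*factorial(k + 1)/3**k.
Check: Δs_k = (4*k**3 + 7*k**2 + 21*k + 13)*factorial(k + 1)/(3*3**k). ✓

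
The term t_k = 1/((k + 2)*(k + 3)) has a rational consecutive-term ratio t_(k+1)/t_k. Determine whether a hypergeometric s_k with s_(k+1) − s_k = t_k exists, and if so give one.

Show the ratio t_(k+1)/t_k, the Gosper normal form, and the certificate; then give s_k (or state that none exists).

The ratio is (k + 2)/(k + 4).
Factor: A=k + 2; B=k + 4; C=1.
Need (k + 2)·f(k+1) − (k + 3)·f(k) = 1.
deg f ≤ 1 (via 1,1,0).
Solve for f: f(k) = k/2 (degree 1 ≤ 1).
R(k) = B(k−1)·f(k)/C(k) = k*(k + 3)/2; s_k = R·t_k = k/(2*(k + 2)).
Δs = 1/(k**2 + 5*k + 6), as required.

s_k = k/(2*(k + 2))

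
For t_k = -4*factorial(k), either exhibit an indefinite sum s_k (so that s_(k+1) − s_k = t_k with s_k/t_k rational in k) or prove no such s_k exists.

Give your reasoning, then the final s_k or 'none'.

r(k) = k + 1 after simplifying.
Factor: A=k + 1; B=1; C=1.
Solve (k + 1)·f(k+1) − (1)·f(k) = 1.
Bound: deg f ≤ -1.
Bound -1 < 0, so the key equation has no polynomial solution.

none (Gosper's algorithm certifies no s_k)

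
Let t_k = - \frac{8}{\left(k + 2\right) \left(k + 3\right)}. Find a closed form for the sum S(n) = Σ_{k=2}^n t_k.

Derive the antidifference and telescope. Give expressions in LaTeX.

S(n) = \frac{2 \left(1 - n\right)}{n + 3}

Step 1: r(k) = (k + 2)/(k + 4).
Normal form (A,B,C) = (k + 2, k + 4, 1).
Need (k + 2)·f(k+1) − (k + 3)·f(k) = 1.
Degrees (1,1,0) ⇒ d ≤ 1.
Match coefficients ⇒ f(k) = k/2.
Then R = B(k−1)f/C = k*(k + 3)/2, so s_k = R(k)·t_k = -4*k/(k + 2).
s_(k+1) − s_k = -8/(k**2 + 5*k + 6) = t_k.
Σ_(k=2)^n t_k = s_(n+1) − s_(2) = (4*(-n - 1)/(n + 3)) − (-2), i.e. 2*(1 - n)/(n + 3).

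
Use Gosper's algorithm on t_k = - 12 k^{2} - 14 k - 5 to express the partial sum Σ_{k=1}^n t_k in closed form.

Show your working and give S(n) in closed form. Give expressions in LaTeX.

S(n) = n \left(- 4 n^{2} - 13 n - 14\right)

Ratio r(k) = (12*k**2 + 38*k + 31)/(12*k**2 + 14*k + 5).
A = 1, B = 1, C = k**2 + 7*k/6 + 5/12.
Need (1)·f(k+1) − (1)·f(k) = k**2 + 7*k/6 + 5/12.
Degrees (0,0,2) ⇒ d ≤ 3.
Match coefficients ⇒ f(k) = k**2*(4*k + 1)/12.
R(k) = B(k−1)·f(k)/C(k) = k**2*(4*k + 1)/(12*k**2 + 14*k + 5); s_k = R·t_k = k**2*(-4*k - 1).
Verify: -12*k**2 - 14*k - 5 matches t_k.
Evaluate: s_(n+1) = -4*n**3 - 13*n**2 - 14*n - 5; subtract s_(1) = -5 ⇒ S(n) = n*(-4*n**2 - 13*n - 14).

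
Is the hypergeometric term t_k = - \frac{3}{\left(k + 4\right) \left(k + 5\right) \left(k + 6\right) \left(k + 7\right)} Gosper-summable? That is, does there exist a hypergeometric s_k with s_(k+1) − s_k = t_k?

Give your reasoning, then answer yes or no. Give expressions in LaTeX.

Yes. s_k = \frac{k \left(- k^{2} - 15 k - 74\right)}{120 \left(k + 4\right) \left(k + 5\right) \left(k + 6\right)}.

The ratio is (k + 4)/(k + 8).
Gosper form: A/B · C(k+1)/C(k) with A=k + 4, B=k + 8, C=1.
f must satisfy (k + 4)·f(k+1) − (k + 7)·f(k) = 1.
Bound: deg f ≤ 3.
Solving with deg f ≤ 3: f(k) = k*(k**2 + 15*k + 74)/360.
R(k) = B(k−1)·f(k)/C(k) = k*(k + 7)*(k**2 + 15*k + 74)/360; s_k = R·t_k = k*(-k**2 - 15*k - 74)/(120*(k + 4)*(k + 5)*(k + 6)).
Check: Δs_k = -3/(k**4 + 22*k**3 + 179*k**2 + 638*k + 840). ✓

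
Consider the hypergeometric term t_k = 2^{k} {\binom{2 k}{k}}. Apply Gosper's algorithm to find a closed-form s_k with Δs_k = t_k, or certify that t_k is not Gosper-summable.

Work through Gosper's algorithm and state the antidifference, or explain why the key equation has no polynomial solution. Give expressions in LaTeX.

r(k) = 4*(2*k + 1)/(k + 1) after simplifying.
So A=8*k + 4 and B=k + 1, with C=1.
f must satisfy (8*k + 4)·f(k+1) − (k)·f(k) = 1.
d = -1 from the (1,1,0) case.
Bound -1 < 0, so the key equation has no polynomial solution.

not Gosper-summable; s_k does not exist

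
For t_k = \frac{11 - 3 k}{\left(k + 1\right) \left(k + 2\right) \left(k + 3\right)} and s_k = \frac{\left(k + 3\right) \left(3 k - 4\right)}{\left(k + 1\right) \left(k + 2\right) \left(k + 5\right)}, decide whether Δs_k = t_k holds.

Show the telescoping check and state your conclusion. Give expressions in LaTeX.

s_(k+1) = (k + 4)*(3*k - 1)/((k + 2)*(k + 3)*(k + 6))
s_(k+1) − s_k = (-3*k**3 - 10*k**2 + 49*k + 196)/(k**5 + 17*k**4 + 107*k**3 + 307*k**2 + 396*k + 180)
(s_(k+1) − s_k) − t_k = 2*(6*k**2 + 9*k - 67)/(k**5 + 17*k**4 + 107*k**3 + 307*k**2 + 396*k + 180)

Invalid: residual \frac{2 \left(6 k^{2} + 9 k - 67\right)}{k^{5} + 17 k^{4} + 107 k^{3} + 307 k^{2} + 396 k + 180} ≠ 0.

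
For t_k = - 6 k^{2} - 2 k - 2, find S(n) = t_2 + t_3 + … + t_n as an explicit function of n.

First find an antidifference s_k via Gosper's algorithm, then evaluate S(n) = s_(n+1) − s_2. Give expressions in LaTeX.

S(n) = - 2 n^{3} - 4 n^{2} - 4 n + 10

t_(k+1)/t_k = (k + 3*(k + 1)**2 + 2)/(3*k**2 + k + 1).
A = 1, B = 1, C = k**2 + k/3 + 1/3.
Set up (1)·f(k+1) − (1)·f(k) − (k**2 + k/3 + 1/3) = 0.
d = 3 from the (0,0,2) case.
Solving with deg f ≤ 3: f(k) = k*(k**2 - k + 1)/3.
R(k) = B(k−1)·f(k)/C(k) = k*(k**2 - k + 1)/(3*k**2 + k + 1); s_k = R·t_k = 2*k*(-k**2 + k - 1).
s_(k+1) − s_k = -6*k**2 - 2*k - 2 = t_k.
s_(n+1) = -2*n**3 - 4*n**2 - 4*n - 2 and s_(2) = -12, so S(n) = -2*n**3 - 4*n**2 - 4*n + 10.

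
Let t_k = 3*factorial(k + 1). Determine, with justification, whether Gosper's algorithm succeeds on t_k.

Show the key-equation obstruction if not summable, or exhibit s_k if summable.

No — t_k has no hypergeometric antidifference.

Ratio r(k) = k + 2.
A = k + 2, B = 1, C = 1.
Set up (k + 2)·f(k+1) − (1)·f(k) − (1) = 0.
deg f ≤ -1 (via 1,0,0).
Negative degree bound (-1): no f exists, t_k not Gosper-summable.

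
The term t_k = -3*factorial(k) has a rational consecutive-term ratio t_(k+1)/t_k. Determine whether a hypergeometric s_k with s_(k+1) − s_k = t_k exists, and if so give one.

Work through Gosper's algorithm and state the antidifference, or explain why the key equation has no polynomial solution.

Compute t_(k+1)/t_k: get k + 1.
Factor: A=k + 1; B=1; C=1.
f must satisfy (k + 1)·f(k+1) − (1)·f(k) = 1.
From deg A=1, deg B=0, deg C=0: d=-1.
Bound -1 < 0, so the key equation has no polynomial solution.

none — t_k is not Gosper-summable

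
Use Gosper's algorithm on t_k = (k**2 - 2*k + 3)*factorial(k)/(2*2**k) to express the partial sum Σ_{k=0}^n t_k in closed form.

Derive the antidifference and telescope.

r(k) = (k**3 + k**2 + 2*k + 2)/(2*(k**2 - 2*k + 3)) after simplifying.
Normal form (A,B,C) = (k/2 + 1/2, 1, k**2 - 2*k + 3).
Solve (k/2 + 1/2)·f(k+1) − (1)·f(k) = k**2 - 2*k + 3.
Bound: deg f ≤ 1.
Coefficient equations give f(k) = 2*(k - 2).
Then R = B(k−1)f/C = 2*(k - 2)/(k**2 - 2*k + 3), so s_k = R(k)·t_k = (k - 2)*factorial(k)/2**k.
Δs = (k**2 - 2*k + 3)*factorial(k)/(2*2**k), as required.
Telescope: S(n) = s_(n+1) − s_(0) = 2**(-n - 1)*(n - 1)*factorial(n + 1) − (-2) = 2**(-n - 1)*(2**(n + 2) + n**2*factorial(n) - factorial(n)).

S(n) = 2**(-n - 1)*(2**(n + 2) + n**2*factorial(n) - factorial(n))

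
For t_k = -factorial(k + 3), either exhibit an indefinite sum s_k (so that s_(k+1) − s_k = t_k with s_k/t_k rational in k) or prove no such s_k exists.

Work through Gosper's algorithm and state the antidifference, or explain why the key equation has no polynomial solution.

no hypergeometric antidifference exists

Step 1: r(k) = k + 4.
Factor: A=k + 4; B=1; C=1.
Need (k + 4)·f(k+1) − (1)·f(k) = 1.
From deg A=1, deg B=0, deg C=0: d=-1.
d = -1 < 0 ⇒ no nonzero polynomial f; not summable.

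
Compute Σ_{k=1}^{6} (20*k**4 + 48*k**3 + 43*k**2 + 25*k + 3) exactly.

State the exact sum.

Σ = 71124

t_(k+1)/t_k = (20*k**4 + 128*k**3 + 307*k**2 + 335*k + 139)/(20*k**4 + 48*k**3 + 43*k**2 + 25*k + 3).
So A=1 and B=1, with C=k**4 + 12*k**3/5 + 43*k**2/20 + 5*k/4 + 3/20.
Solve (1)·f(k+1) − (1)·f(k) = k**4 + 12*k**3/5 + 43*k**2/20 + 5*k/4 + 3/20.
deg f ≤ 5 (via 0,0,4).
Solve for f: f(k) = k*(4*k**4 + 2*k**3 - 3*k**2 + 3*k - 3)/20 (degree 5 ≤ 5).
Get s_k = R·t_k = k*(4*k**4 + 2*k**3 - 3*k**2 + 3*k - 3) with R(k) = B(k−1)f(k)/C(k) = k*(4*k**4 + 2*k**3 - 3*k**2 + 3*k - 3)/(20*k**4 + 48*k**3 + 43*k**2 + 25*k + 3).
Check: Δs_k = 20*k**4 + 48*k**3 + 43*k**2 + 25*k + 3. ✓
Σ_(k=1)^(6) t_k = s_(7) − s_(1) = 71127 − (3) = 71124.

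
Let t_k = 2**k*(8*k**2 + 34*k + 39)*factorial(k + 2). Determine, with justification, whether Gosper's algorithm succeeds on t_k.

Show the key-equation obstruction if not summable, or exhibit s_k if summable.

Yes. s_k = 2**k*(4*k + 3)*factorial(k + 2).

The ratio is 2*(8*k**3 + 74*k**2 + 231*k + 243)/(8*k**2 + 34*k + 39).
Take A(k)=2*k + 6, B(k)=1, C(k)=k**2 + 17*k/4 + 39/8.
Need (2*k + 6)·f(k+1) − (1)·f(k) = k**2 + 17*k/4 + 39/8.
deg f ≤ 1 (via 1,0,2).
Solving with deg f ≤ 1: f(k) = (4*k + 3)/8.
Then R = B(k−1)f/C = (4*k + 3)/(8*k**2 + 34*k + 39), so s_k = R(k)·t_k = 2**k*(4*k + 3)*factorial(k + 2).
Δs = 2**k*(8*k**2 + 34*k + 39)*factorial(k + 2), as required.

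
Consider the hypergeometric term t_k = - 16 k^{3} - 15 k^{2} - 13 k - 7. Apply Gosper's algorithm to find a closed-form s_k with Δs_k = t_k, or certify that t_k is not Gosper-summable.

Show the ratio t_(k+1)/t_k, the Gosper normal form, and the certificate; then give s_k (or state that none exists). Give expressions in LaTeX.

Step 1: r(k) = (16*k**3 + 63*k**2 + 91*k + 51)/(16*k**3 + 15*k**2 + 13*k + 7).
Take A(k)=1, B(k)=1, C(k)=k**3 + 15*k**2/16 + 13*k/16 + 7/16.
f must satisfy (1)·f(k+1) − (1)·f(k) = k**3 + 15*k**2/16 + 13*k/16 + 7/16.
d = 4 from the (0,0,3) case.
Solving with deg f ≤ 4: f(k) = k*(4*k**3 - 3*k**2 + 3*k + 3)/16.
So s_k = (B(k−1)f/C)·t_k = (k*(4*k**3 - 3*k**2 + 3*k + 3)/(16*k**3 + 15*k**2 + 13*k + 7))·t_k = k*(-4*k**3 + 3*k**2 - 3*k - 3).
Verify: -16*k**3 - 15*k**2 - 13*k - 7 matches t_k.

s_k = k \left(- 4 k^{3} + 3 k^{2} - 3 k - 3\right)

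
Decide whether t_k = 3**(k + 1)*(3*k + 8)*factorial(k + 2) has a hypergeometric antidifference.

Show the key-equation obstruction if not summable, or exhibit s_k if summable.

Step 1: r(k) = 3*(k + 3)*(3*k + 11)/(3*k + 8).
So A=3*k + 9 and B=1, with C=k + 8/3.
Need (3*k + 9)·f(k+1) − (1)·f(k) = k + 8/3.
Bound: deg f ≤ 0.
A polynomial solution: f(k) = 1/3.
Then R = B(k−1)f/C = 1/(3*k + 8), so s_k = R(k)·t_k = 3**(k + 1)*factorial(k + 2).
s_(k+1) − s_k = 3**(k + 1)*(3*k + 8)*factorial(k + 2) = t_k.

Yes. s_k = 3**(k + 1)*factorial(k + 2).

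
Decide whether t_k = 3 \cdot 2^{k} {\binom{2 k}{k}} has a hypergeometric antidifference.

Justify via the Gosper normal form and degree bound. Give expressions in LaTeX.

r(k) = 4*(2*k + 1)/(k + 1) after simplifying.
A = 8*k + 4, B = k + 1, C = 1.
f must satisfy (8*k + 4)·f(k+1) − (k)·f(k) = 1.
From deg A=1, deg B=1, deg C=0: d=-1.
Bound -1 < 0, so the key equation has no polynomial solution.

No; the degree bound rules out any f.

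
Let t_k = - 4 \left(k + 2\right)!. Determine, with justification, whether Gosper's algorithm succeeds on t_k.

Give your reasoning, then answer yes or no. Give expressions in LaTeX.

No — negative degree bound, so no certificate f.

r(k) = k + 3 after simplifying.
Normal form (A,B,C) = (k + 3, 1, 1).
Set up (k + 3)·f(k+1) − (1)·f(k) − (1) = 0.
deg f ≤ -1 (via 1,0,0).
deg f ≤ -1 is impossible — no certificate.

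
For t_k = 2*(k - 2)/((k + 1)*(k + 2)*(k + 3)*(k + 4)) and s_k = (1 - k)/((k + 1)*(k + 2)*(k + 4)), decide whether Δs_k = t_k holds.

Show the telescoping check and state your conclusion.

s_(k+1) = -k/((k + 2)*(k + 3)*(k + 5))
s_(k+1) − s_k = (2*k**2 + 3*k - 15)/(k**5 + 15*k**4 + 85*k**3 + 225*k**2 + 274*k + 120)
(s_(k+1) − s_k) − t_k = (5 - 3*k)/(k**5 + 15*k**4 + 85*k**3 + 225*k**2 + 274*k + 120)

Invalid: residual (5 - 3*k)/(k**5 + 15*k**4 + 85*k**3 + 225*k**2 + 274*k + 120) ≠ 0.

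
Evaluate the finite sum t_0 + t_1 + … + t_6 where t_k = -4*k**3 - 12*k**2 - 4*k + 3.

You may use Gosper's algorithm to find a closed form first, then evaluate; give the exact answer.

Compute t_(k+1)/t_k: get (4*k**3 + 24*k**2 + 40*k + 17)/(4*k**3 + 12*k**2 + 4*k - 3).
Gosper form: A/B · C(k+1)/C(k) with A=1, B=1, C=k**3 + 3*k**2 + k - 3/4.
Solve (1)·f(k+1) − (1)·f(k) = k**3 + 3*k**2 + k - 3/4.
deg f ≤ 4 (via 0,0,3).
A polynomial solution: f(k) = k*(k**3 + 2*k**2 - 3*k - 3)/4.
So s_k = (B(k−1)f/C)·t_k = (k*(k**3 + 2*k**2 - 3*k - 3)/(4*k**3 + 12*k**2 + 4*k - 3))·t_k = k*(-k**3 - 2*k**2 + 3*k + 3).
Check: Δs_k = -4*k**3 - 12*k**2 - 4*k + 3. ✓
Evaluate s at k=7 and k=0: -2919 and 0; difference -2919.

Σ = -2919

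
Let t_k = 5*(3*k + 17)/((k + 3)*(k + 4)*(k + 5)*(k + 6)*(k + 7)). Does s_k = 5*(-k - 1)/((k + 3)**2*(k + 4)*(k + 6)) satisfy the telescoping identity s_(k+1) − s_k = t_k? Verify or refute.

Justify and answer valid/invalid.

s_(k+1) = 5*(-k - 2)/((k + 4)**2*(k + 5)*(k + 7))
s_(k+1) − s_k = 5*(3*k**3 + 30*k**2 + 79*k + 32)/(k**7 + 32*k**6 + 432*k**5 + 3190*k**4 + 13919*k**3 + 35898*k**2 + 50688*k + 30240)
(s_(k+1) − s_k) − t_k = 20*(-2*k**2 - 19*k - 43)/(k**7 + 32*k**6 + 432*k**5 + 3190*k**4 + 13919*k**3 + 35898*k**2 + 50688*k + 30240)

Invalid: residual 20*(-2*k**2 - 19*k - 43)/(k**7 + 32*k**6 + 432*k**5 + 3190*k**4 + 13919*k**3 + 35898*k**2 + 50688*k + 30240) ≠ 0.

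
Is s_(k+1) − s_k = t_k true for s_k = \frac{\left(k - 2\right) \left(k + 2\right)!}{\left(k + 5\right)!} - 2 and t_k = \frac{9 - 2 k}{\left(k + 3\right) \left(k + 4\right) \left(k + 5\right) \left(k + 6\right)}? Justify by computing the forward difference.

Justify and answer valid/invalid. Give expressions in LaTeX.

Valid — Δs_k = t_k.

s_(k+1) = (k - 1)*factorial(k + 3)/factorial(k + 6) - 2
s_(k+1) − s_k = (9 - 2*k)/((k + 3)*(k + 4)*(k + 5)*(k + 6))
(s_(k+1) − s_k) − t_k = 0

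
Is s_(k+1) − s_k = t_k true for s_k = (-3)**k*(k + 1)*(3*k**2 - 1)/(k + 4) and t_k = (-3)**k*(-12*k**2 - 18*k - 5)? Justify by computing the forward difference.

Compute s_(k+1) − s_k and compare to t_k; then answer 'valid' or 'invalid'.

s_(k+1) = (-3)**(k + 1)*(k + 2)*(3*(k + 1)**2 - 1)/(k + 5)
s_(k+1) − s_k = (-3)**k*(-12*k**4 - 90*k**3 - 200*k**2 - 174*k - 43)/(k**2 + 9*k + 20)
(s_(k+1) − s_k) − t_k = 3*(-3)**k*(12*k**3 + 69*k**2 + 77*k + 19)/(k**2 + 9*k + 20)

Invalid: residual 3*(-3)**k*(12*k**3 + 69*k**2 + 77*k + 19)/(k**2 + 9*k + 20) ≠ 0.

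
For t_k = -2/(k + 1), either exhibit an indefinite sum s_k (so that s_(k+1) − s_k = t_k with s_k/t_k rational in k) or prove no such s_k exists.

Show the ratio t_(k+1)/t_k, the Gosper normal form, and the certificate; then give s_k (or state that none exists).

r(k) = (k + 1)/(k + 2) after simplifying.
Normal form (A,B,C) = (k + 1, k + 2, 1).
Solve (k + 1)·f(k+1) − (k + 1)·f(k) = 1.
d = 0 from the (1,1,0) case.
f = c0 ⇒ A·f(k+1) − B(k−1)·f(k) − C = -1. The system {-1 = 0} is inconsistent; no antidifference.

no hypergeometric antidifference exists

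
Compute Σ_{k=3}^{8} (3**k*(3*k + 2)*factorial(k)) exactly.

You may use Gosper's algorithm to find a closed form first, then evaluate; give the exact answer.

t_(k+1)/t_k = 3*(k + 1)*(3*k + 5)/(3*k + 2).
A = 3*k + 3, B = 1, C = k + 2/3.
Key eq: (3*k + 3)·f(k+1) = (1)·f(k) + (k + 2/3).
deg f ≤ 0 (via 1,0,1).
Match coefficients ⇒ f(k) = 1/3.
Then R = B(k−1)f/C = 1/(3*k + 2), so s_k = R(k)·t_k = 3**k*factorial(k).
s_(k+1) − s_k = 3**k*(3*k + 2)*factorial(k) = t_k.
Telescoping: Σ = s_(9) − s_(3) = 7142567040 − (162) = 7142566878.

Σ = 7142566878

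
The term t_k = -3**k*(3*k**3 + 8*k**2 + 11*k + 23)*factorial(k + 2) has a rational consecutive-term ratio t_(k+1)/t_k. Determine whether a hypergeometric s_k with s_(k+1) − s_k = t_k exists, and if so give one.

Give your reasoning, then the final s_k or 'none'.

s_k = -3**k*(k**2 - 2*k + 4)*factorial(k + 2)

The ratio is 3*(3*k**4 + 26*k**3 + 87*k**2 + 153*k + 135)/(3*k**3 + 8*k**2 + 11*k + 23).
So A=3*k + 9 and B=1, with C=k**3 + 8*k**2/3 + 11*k/3 + 23/3.
f must satisfy (3*k + 9)·f(k+1) − (1)·f(k) = k**3 + 8*k**2/3 + 11*k/3 + 23/3.
From deg A=1, deg B=0, deg C=3: d=2.
Solve for f: f(k) = (k**2 - 2*k + 4)/3 (degree 2 ≤ 2).
Certificate R = B(k−1)f/C = (k**2 - 2*k + 4)/(3*k**3 + 8*k**2 + 11*k + 23) gives s_k = -3**k*(k**2 - 2*k + 4)*factorial(k + 2).
Check: Δs_k = -3**k*(3*k**3 + 8*k**2 + 11*k + 23)*factorial(k + 2). ✓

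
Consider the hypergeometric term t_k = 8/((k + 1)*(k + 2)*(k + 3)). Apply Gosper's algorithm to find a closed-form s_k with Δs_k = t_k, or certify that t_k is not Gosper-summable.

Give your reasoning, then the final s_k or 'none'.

Compute t_(k+1)/t_k: get (k + 1)/(k + 4).
Gosper form: A/B · C(k+1)/C(k) with A=k + 1, B=k + 4, C=1.
f must satisfy (k + 1)·f(k+1) − (k + 3)·f(k) = 1.
Degrees (1,1,0) ⇒ d ≤ 2.
Match coefficients ⇒ f(k) = k*(k + 3)/4.
Certificate R = B(k−1)f/C = k*(k + 3)**2/4 gives s_k = 2*k*(k + 3)/((k + 1)*(k + 2)).
Δs = 8/(k**3 + 6*k**2 + 11*k + 6), as required.

s_k = 2*k*(k + 3)/((k + 1)*(k + 2))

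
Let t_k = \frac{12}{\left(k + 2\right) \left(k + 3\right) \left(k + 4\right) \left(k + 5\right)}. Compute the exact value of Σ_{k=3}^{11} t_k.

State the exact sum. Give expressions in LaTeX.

Step 1: r(k) = (k + 2)/(k + 6).
So A=k + 2 and B=k + 6, with C=1.
Need (k + 2)·f(k+1) − (k + 5)·f(k) = 1.
deg f ≤ 3 (via 1,1,0).
A polynomial solution: f(k) = k*(k**2 + 9*k + 26)/72.
R(k) = B(k−1)·f(k)/C(k) = k*(k + 5)*(k**2 + 9*k + 26)/72; s_k = R·t_k = k*(k**2 + 9*k + 26)/(6*(k + 2)*(k + 3)*(k + 4)).
s_(k+1) − s_k = 12/(k**4 + 14*k**3 + 71*k**2 + 154*k + 120) = t_k.
Telescoping: Σ = s_(12) − s_(3) = 139/840 − (31/210) = 1/56.

Σ = 1/56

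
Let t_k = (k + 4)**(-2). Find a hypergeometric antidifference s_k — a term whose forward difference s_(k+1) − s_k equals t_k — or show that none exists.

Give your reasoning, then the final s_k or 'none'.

Step 1: r(k) = (k + 4)**2/(k + 5)**2.
So A=k**2 + 8*k + 16 and B=k**2 + 10*k + 25, with C=1.
Solve (k**2 + 8*k + 16)·f(k+1) − (k**2 + 8*k + 16)·f(k) = 1.
Bound: deg f ≤ 0.
f = c0 ⇒ A·f(k+1) − B(k−1)·f(k) − C = -1. The system {-1 = 0} is inconsistent; no antidifference.

none — t_k is not Gosper-summable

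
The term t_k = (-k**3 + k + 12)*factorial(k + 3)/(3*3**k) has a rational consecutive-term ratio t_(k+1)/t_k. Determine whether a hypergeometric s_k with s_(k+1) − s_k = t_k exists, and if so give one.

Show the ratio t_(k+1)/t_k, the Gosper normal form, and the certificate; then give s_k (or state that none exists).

t_(k+1)/t_k = (k + 4)*(k - (k + 1)**3 + 13)/(3*(-k**3 + k + 12)).
So A=k/3 + 4/3 and B=1, with C=k**3 - k - 12.
f must satisfy (k/3 + 4/3)·f(k+1) − (1)·f(k) = k**3 - k - 12.
deg f ≤ 2 (via 1,0,3).
Match coefficients ⇒ f(k) = 3*(k - 4)*(k + 1).
Get s_k = R·t_k = -(k - 4)*(k + 1)*factorial(k + 3)/3**k with R(k) = B(k−1)f(k)/C(k) = 3*(k - 4)*(k + 1)/(k**3 - k - 12).
s_(k+1) − s_k = (-k**3 + k + 12)*factorial(k + 3)/(3*3**k) = t_k.

s_k = -(k - 4)*(k + 1)*factorial(k + 3)/3**k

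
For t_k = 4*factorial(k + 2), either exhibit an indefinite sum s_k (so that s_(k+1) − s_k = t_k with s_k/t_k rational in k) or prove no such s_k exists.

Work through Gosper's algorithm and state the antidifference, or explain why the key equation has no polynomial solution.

The ratio is k + 3.
Gosper form: A/B · C(k+1)/C(k) with A=k + 3, B=1, C=1.
Key eq: (k + 3)·f(k+1) = (1)·f(k) + (1).
Bound: deg f ≤ -1.
Negative degree bound (-1): no f exists, t_k not Gosper-summable.

no hypergeometric antidifference exists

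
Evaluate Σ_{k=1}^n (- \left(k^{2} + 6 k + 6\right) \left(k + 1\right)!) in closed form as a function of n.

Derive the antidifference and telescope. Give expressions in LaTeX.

S(n) = - n \left(n + 2\right)! - 5 \left(n + 2\right)! + 10

Compute t_(k+1)/t_k: get (k + 2)*(6*k + (k + 1)**2 + 12)/(k**2 + 6*k + 6).
Normal form (A,B,C) = (k + 2, 1, k**2 + 6*k + 6).
f must satisfy (k + 2)·f(k+1) − (1)·f(k) = k**2 + 6*k + 6.
deg f ≤ 1 (via 1,0,2).
Coefficient equations give f(k) = k + 4.
Certificate R = B(k−1)f/C = (k + 4)/(k**2 + 6*k + 6) gives s_k = -(k + 4)*factorial(k + 1).
Δs = -(k**2 + 6*k + 6)*factorial(k + 1), as required.
Evaluate: s_(n+1) = -(n + 5)*factorial(n + 2); subtract s_(1) = -10 ⇒ S(n) = -n*factorial(n + 2) - 5*factorial(n + 2) + 10.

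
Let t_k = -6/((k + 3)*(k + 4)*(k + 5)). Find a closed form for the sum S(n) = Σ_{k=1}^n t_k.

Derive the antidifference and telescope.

t_(k+1)/t_k = (k + 3)/(k + 6).
Take A(k)=k + 3, B(k)=k + 6, C(k)=1.
Need (k + 3)·f(k+1) − (k + 5)·f(k) = 1.
d = 2 from the (1,1,0) case.
A polynomial solution: f(k) = k*(k + 7)/24.
R(k) = B(k−1)·f(k)/C(k) = k*(k + 5)*(k + 7)/24; s_k = R·t_k = k*(-k - 7)/(4*(k + 3)*(k + 4)).
s_(k+1) − s_k = -6/(k**3 + 12*k**2 + 47*k + 60) = t_k.
Telescope: S(n) = s_(n+1) − s_(1) = (-n**2 - 9*n - 8)/(4*(n**2 + 9*n + 20)) − (-1/10) = 3*n*(-n - 9)/(20*(n**2 + 9*n + 20)).

S(n) = 3*n*(-n - 9)/(20*(n**2 + 9*n + 20))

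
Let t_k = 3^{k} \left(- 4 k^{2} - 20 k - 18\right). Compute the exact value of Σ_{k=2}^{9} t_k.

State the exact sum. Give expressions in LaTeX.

Ratio r(k) = 3*(2*k**2 + 14*k + 21)/(2*k**2 + 10*k + 9).
Gosper form: A/B · C(k+1)/C(k) with A=3, B=1, C=k**2 + 5*k + 9/2.
Need (3)·f(k+1) − (1)·f(k) = k**2 + 5*k + 9/2.
deg f ≤ 2 (via 0,0,2).
Coefficient equations give f(k) = k*(k + 2)/2.
So s_k = (B(k−1)f/C)·t_k = (k*(k + 2)/(2*k**2 + 10*k + 9))·t_k = -2*3**k*k*(k + 2).
Δs = 3**k*(-4*k**2 - 20*k - 18), as required.
Evaluate s at k=10 and k=2: -14171760 and -144; difference -14171616.

Σ = -14171616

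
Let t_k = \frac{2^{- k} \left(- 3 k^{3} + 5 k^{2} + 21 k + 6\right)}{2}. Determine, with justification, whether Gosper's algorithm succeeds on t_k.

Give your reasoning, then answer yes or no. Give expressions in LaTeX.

Yes. s_k = 2^{- k} \left(3 k^{3} + 4 k^{2} - 4 k - 3\right).

t_(k+1)/t_k = (3*k**3 + 4*k**2 - 22*k - 29)/(2*(3*k**3 - 5*k**2 - 21*k - 6)).
Normal form (A,B,C) = (1/2, 1, k**3 - 5*k**2/3 - 7*k - 2).
Set up (1/2)·f(k+1) − (1)·f(k) − (k**3 - 5*k**2/3 - 7*k - 2) = 0.
Bound: deg f ≤ 3.
Match coefficients ⇒ f(k) = -2*(k - 1)*(3*k**2 + 7*k + 3)/3.
R(k) = B(k−1)·f(k)/C(k) = -2*(k - 1)*(3*k**2 + 7*k + 3)/(3*k**3 - 5*k**2 - 21*k - 6); s_k = R·t_k = (3*k**3 + 4*k**2 - 4*k - 3)/2**k.
Δs = (-3*k**3 + 5*k**2 + 21*k + 6)/(2*2**k), as required.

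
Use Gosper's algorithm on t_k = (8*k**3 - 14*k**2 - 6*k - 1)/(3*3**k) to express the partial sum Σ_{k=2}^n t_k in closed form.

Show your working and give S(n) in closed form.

S(n) = 3**(-n - 2)*(34*3**n - 12*n**3 - 33*n**2 - 36*n - 21)

Ratio r(k) = (8*k**3 + 10*k**2 - 10*k - 13)/(3*(8*k**3 - 14*k**2 - 6*k - 1)).
So A=1/3 and B=1, with C=k**3 - 7*k**2/4 - 3*k/4 - 1/8.
Need (1/3)·f(k+1) − (1)·f(k) = k**3 - 7*k**2/4 - 3*k/4 - 1/8.
Degrees (0,0,3) ⇒ d ≤ 3.
Solving with deg f ≤ 3: f(k) = -3*(4*k**3 - k**2 + 2*k + 2)/8.
Get s_k = R·t_k = (-4*k**3 + k**2 - 2*k - 2)/3**k with R(k) = B(k−1)f(k)/C(k) = -3*(4*k**3 - k**2 + 2*k + 2)/(8*k**3 - 14*k**2 - 6*k - 1).
Check: Δs_k = (8*k**3 - 14*k**2 - 6*k - 1)/(3*3**k). ✓
Σ_(k=2)^n t_k = s_(n+1) − s_(2) = (3**(-n - 1)*(-4*n**3 - 11*n**2 - 12*n - 7)) − (-34/9), i.e. 3**(-n - 2)*(34*3**n - 12*n**3 - 33*n**2 - 36*n - 21).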